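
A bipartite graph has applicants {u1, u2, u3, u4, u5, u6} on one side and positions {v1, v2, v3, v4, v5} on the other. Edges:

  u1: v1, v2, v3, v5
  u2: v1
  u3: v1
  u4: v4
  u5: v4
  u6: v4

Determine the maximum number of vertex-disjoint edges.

Unit-capacity flow: source→left, listed edges, right→sink; max matching = max flow.
Augmenting path u1→v1 (+1); matched 1.
Augmenting path u4→v4 (+1); matched 2.
Augmenting path u2→v1→u1→v2 (+1); matched 3.
No augmenting path remains; maximum matching = 3.
König certificate: {u1, v1, v4} is a vertex cover of size 3 (every listed pair touches it), so no matching can be larger.

3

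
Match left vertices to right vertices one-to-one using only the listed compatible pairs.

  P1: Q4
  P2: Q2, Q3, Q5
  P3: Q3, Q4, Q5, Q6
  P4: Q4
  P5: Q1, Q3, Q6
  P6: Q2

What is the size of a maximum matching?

5

Unit-capacity flow: source→left, listed edges, right→sink; max matching = max flow.
Augmenting path P1→Q4 (+1); matched 1.
Augmenting path P2→Q2 (+1); matched 2.
Augmenting path P3→Q3 (+1); matched 3.
Augmenting path P5→Q1 (+1); matched 4.
Augmenting path P6→Q2→P2→Q5 (+1); matched 5.
No augmenting path remains; maximum matching = 5.
König certificate: {P2, P3, P5, P6, Q4} is a vertex cover of size 5 (every listed pair touches it), so no matching can be larger.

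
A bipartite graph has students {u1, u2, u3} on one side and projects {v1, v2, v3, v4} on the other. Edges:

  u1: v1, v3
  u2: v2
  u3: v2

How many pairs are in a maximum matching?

2

Unit-capacity flow: source→left, listed edges, right→sink; max matching = max flow.
Augmenting path u1→v1 (+1); matched 1.
Augmenting path u2→v2 (+1); matched 2.
No augmenting path remains; maximum matching = 2.
König certificate: {u1, v2} is a vertex cover of size 2 (every listed pair touches it), so no matching can be larger.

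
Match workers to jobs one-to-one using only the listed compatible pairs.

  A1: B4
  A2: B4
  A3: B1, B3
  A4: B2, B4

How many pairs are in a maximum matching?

3

Unit-capacity flow: source→left, listed edges, right→sink; max matching = max flow.
Augmenting path A1→B4 (+1); matched 1.
Augmenting path A3→B1 (+1); matched 2.
Augmenting path A4→B2 (+1); matched 3.
No augmenting path remains; maximum matching = 3.
König certificate: {A3, A4, B4} is a vertex cover of size 3 (every listed pair touches it), so no matching can be larger.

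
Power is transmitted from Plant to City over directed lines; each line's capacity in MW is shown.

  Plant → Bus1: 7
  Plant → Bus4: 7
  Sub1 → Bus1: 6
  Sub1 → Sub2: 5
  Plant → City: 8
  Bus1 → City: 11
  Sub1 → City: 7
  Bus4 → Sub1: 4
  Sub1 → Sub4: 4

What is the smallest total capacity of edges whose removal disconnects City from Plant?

Augment Plant→City: bottleneck 8, flow now 8.
Augment Plant→Bus1→City: bottleneck 7, flow now 15.
Augment Plant→Bus4→Sub1→City: bottleneck 4, flow now 19.
No augmenting path remains; maximum flow = 19.
By max-flow min-cut, the minimum cut capacity equals the max flow.
In the residual graph, reachable from Plant: {Plant, Bus4}.
Min-cut edges: Plant→Bus1 (7), Plant→City (8), Bus4→Sub1 (4); capacity 7 + 8 + 4 = 19.

19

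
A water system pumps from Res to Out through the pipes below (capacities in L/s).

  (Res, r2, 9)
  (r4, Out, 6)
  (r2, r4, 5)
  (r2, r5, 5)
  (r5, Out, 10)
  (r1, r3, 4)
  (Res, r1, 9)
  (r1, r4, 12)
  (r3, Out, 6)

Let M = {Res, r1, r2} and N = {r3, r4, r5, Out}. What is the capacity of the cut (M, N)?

Edges leaving {Res, r1, r2}: r1→r3 (4), r1→r4 (12), r2→r4 (5), r2→r5 (5).
Cut capacity = 4 + 12 + 5 + 5 = 26.

26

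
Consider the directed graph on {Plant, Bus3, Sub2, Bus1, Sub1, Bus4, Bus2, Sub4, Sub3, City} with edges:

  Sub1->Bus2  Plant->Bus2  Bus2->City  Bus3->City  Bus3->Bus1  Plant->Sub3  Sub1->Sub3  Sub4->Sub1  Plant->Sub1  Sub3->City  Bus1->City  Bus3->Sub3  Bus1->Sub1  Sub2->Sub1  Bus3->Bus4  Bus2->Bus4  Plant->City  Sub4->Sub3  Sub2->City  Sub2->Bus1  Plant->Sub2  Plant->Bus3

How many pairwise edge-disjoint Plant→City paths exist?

5

Assign every edge capacity 1; by Menger, the answer equals the max flow.
Path Plant→City (+1); total 1.
Path Plant→Bus3→City (+1); total 2.
Path Plant→Sub2→City (+1); total 3.
Path Plant→Bus2→City (+1); total 4.
Path Plant→Sub3→City (+1); total 5.
No residual Plant→City path; max flow = 5.
Certifying cut of size 5: {Bus2→City, Plant→Bus3, Plant→City, Plant→Sub2, Sub3→City}.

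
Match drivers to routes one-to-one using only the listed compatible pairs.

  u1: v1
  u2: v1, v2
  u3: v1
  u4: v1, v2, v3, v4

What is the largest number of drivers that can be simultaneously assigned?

3

Unit-capacity flow: source→left, listed edges, right→sink; max matching = max flow.
Augmenting path u1→v1 (+1); matched 1.
Augmenting path u2→v2 (+1); matched 2.
Augmenting path u4→v3 (+1); matched 3.
No augmenting path remains; maximum matching = 3.
König certificate: {u2, u4, v1} is a vertex cover of size 3 (every listed pair touches it), so no matching can be larger.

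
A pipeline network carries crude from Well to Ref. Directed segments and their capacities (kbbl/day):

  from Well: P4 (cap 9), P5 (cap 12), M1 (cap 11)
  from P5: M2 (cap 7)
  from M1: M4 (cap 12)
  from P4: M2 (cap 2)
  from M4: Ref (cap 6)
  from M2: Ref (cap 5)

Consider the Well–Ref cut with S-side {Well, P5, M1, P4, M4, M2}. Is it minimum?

Given cut capacity: 6 + 5 = 11.
Augment Well→P5→M2→Ref: bottleneck 5, flow now 5.
Augment Well→M1→M4→Ref: bottleneck 6, flow now 11.
No augmenting path remains; maximum flow = 11.
Cut capacity 11 equals the max flow, so it is a minimum cut.

Yes — it is a minimum cut (capacity 11).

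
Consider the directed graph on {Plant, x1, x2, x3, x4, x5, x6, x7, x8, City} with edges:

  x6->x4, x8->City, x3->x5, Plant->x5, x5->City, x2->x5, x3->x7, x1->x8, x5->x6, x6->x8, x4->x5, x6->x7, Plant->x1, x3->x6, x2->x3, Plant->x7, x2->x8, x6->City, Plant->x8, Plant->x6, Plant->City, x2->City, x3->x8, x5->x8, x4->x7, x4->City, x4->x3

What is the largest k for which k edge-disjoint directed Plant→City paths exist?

Assign every edge capacity 1; by Menger, the answer equals the max flow.
Path Plant→City (+1); total 1.
Path Plant→x5→City (+1); total 2.
Path Plant→x6→City (+1); total 3.
Path Plant→x8→City (+1); total 4.
No residual Plant→City path; max flow = 4.
Certifying cut of size 4: {Plant→City, Plant→x5, Plant→x6, x8→City}.

4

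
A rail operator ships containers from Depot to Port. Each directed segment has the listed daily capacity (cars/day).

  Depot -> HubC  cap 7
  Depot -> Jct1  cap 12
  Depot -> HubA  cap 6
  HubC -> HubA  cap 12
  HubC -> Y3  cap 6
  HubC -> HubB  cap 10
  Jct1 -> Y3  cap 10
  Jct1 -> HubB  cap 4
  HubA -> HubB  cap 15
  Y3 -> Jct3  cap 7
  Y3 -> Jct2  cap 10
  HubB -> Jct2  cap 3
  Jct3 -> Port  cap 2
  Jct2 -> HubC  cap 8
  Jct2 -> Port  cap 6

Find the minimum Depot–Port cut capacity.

8

Augment Depot→HubC→Y3→Jct3→Port: bottleneck 2, flow now 2.
Augment Depot→HubC→Y3→Jct2→Port: bottleneck 4, flow now 6.
Augment Depot→HubC→HubB→Jct2→Port: bottleneck 1, flow now 7.
Augment Depot→Jct1→Y3→Jct2→Port: bottleneck 1, flow now 8.
No augmenting path remains; maximum flow = 8.
By max-flow min-cut, the minimum cut capacity equals the max flow.
In the residual graph, reachable from Depot: {Depot, HubC, Jct1, HubA, Y3, HubB, Jct3, Jct2}.
Min-cut edges: Jct3→Port (2), Jct2→Port (6); capacity 2 + 6 = 8.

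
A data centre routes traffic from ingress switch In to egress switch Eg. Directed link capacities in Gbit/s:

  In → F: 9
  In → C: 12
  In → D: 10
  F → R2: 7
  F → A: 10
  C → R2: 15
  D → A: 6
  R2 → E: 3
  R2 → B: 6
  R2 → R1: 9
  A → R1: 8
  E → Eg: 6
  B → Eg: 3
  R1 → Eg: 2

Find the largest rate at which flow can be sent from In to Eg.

Augment In→F→R2→E→Eg: bottleneck 3, flow now 3.
Augment In→F→R2→B→Eg: bottleneck 3, flow now 6.
Augment In→F→R2→R1→Eg: bottleneck 1, flow now 7.
Augment In→F→A→R1→Eg: bottleneck 1, flow now 8.
No augmenting path remains; maximum flow = 8.
In the residual graph, reachable from In: {In, F, C, D, R2, A, B, R1}.
Min-cut edges: R2→E (3), B→Eg (3), R1→Eg (2); capacity 3 + 3 + 2 = 8.
This cut is saturated, so no flow can exceed 8.

8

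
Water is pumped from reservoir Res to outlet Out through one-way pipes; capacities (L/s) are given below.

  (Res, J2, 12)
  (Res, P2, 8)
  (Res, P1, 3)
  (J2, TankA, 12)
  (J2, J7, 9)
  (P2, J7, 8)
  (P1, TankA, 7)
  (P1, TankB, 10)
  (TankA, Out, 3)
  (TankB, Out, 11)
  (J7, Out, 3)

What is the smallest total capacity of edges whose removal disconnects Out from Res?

Augment Res→J2→TankA→Out: bottleneck 3, flow now 3.
Augment Res→J2→J7→Out: bottleneck 3, flow now 6.
Augment Res→P1→TankB→Out: bottleneck 3, flow now 9.
No augmenting path remains; maximum flow = 9.
By max-flow min-cut, the minimum cut capacity equals the max flow.
In the residual graph, reachable from Res: {Res, J2, P2, TankA, J7}.
Min-cut edges: Res→P1 (3), TankA→Out (3), J7→Out (3); capacity 3 + 3 + 3 = 9.

9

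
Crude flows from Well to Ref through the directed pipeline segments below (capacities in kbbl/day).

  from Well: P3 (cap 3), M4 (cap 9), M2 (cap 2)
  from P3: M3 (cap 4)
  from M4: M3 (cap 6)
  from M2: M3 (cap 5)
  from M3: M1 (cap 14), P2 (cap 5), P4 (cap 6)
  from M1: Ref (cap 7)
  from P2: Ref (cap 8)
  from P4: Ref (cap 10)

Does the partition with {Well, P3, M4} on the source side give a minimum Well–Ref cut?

Given cut capacity: 2 + 4 + 6 = 12.
Augment Well→P3→M3→M1→Ref: bottleneck 3, flow now 3.
Augment Well→M4→M3→M1→Ref: bottleneck 4, flow now 7.
Augment Well→M4→M3→P2→Ref: bottleneck 2, flow now 9.
Augment Well→M2→M3→P2→Ref: bottleneck 2, flow now 11.
No augmenting path remains; maximum flow = 11.
In the residual graph, reachable from Well: {Well, M4}.
Min-cut edges: Well→P3 (3), Well→M2 (2), M4→M3 (6); capacity 3 + 2 + 6 = 11.
Cut capacity 12 exceeds the max flow 11, so it is not minimum.

No — its capacity is 12, but the minimum cut has capacity 11.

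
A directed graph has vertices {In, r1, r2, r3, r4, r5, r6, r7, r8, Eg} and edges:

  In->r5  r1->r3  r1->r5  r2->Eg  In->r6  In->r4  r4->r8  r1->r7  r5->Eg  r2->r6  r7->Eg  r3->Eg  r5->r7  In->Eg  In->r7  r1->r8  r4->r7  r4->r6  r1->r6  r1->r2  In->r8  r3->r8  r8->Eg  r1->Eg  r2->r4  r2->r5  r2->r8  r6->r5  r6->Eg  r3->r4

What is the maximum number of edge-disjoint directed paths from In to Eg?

Assign every edge capacity 1; by Menger, the answer equals the max flow.
Path In→Eg (+1); total 1.
Path In→r5→Eg (+1); total 2.
Path In→r6→Eg (+1); total 3.
Path In→r7→Eg (+1); total 4.
Path In→r8→Eg (+1); total 5.
No residual In→Eg path; max flow = 5.
Certifying cut of size 5: {In→Eg, r5→Eg, r6→Eg, r7→Eg, r8→Eg}.

5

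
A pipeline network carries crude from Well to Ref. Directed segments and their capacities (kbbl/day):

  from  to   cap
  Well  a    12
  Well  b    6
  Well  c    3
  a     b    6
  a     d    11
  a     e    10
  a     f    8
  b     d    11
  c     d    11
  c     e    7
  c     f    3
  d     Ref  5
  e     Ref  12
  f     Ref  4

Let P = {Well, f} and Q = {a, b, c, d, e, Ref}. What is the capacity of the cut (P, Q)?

25

Edges leaving {Well, f}: Well→a (12), Well→b (6), Well→c (3), f→Ref (4).
Cut capacity = 12 + 6 + 3 + 4 = 25.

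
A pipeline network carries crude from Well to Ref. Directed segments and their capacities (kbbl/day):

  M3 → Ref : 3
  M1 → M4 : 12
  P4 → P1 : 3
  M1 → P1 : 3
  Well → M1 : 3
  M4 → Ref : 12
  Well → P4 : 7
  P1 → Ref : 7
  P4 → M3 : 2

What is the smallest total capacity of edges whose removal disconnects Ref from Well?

Augment Well→M1→P1→Ref: bottleneck 3, flow now 3.
Augment Well→P4→P1→Ref: bottleneck 3, flow now 6.
Augment Well→P4→M3→Ref: bottleneck 2, flow now 8.
No augmenting path remains; maximum flow = 8.
By max-flow min-cut, the minimum cut capacity equals the max flow.
In the residual graph, reachable from Well: {Well, P4}.
Min-cut edges: Well→M1 (3), P4→P1 (3), P4→M3 (2); capacity 3 + 3 + 2 = 8.

8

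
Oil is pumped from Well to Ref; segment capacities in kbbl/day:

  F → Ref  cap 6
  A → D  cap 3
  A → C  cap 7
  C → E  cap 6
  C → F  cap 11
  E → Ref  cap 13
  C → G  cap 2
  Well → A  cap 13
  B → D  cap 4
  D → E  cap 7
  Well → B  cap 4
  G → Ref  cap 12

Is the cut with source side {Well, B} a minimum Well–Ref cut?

No — its capacity is 17, but the minimum cut has capacity 14.

Given cut capacity: 13 + 4 = 17.
Augment Well→A→C→E→Ref: bottleneck 6, flow now 6.
Augment Well→A→C→F→Ref: bottleneck 1, flow now 7.
Augment Well→A→D→E→Ref: bottleneck 3, flow now 10.
Augment Well→B→D→E→Ref: bottleneck 4, flow now 14.
No augmenting path remains; maximum flow = 14.
In the residual graph, reachable from Well: {Well, A}.
Min-cut edges: Well→B (4), A→C (7), A→D (3); capacity 4 + 7 + 3 = 14.
Cut capacity 17 exceeds the max flow 14, so it is not minimum.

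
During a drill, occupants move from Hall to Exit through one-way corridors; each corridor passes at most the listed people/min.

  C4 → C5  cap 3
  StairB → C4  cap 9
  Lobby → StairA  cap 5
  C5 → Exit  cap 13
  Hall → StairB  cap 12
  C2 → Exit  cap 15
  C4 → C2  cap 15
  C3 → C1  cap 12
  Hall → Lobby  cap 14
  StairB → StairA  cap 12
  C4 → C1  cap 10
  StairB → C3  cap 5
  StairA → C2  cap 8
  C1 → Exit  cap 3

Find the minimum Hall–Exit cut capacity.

Augment Hall→StairB→StairA→C2→Exit: bottleneck 8, flow now 8.
Augment Hall→StairB→C3→C1→Exit: bottleneck 3, flow now 11.
Augment Hall→StairB→C4→C5→Exit: bottleneck 1, flow now 12.
Augment Hall→Lobby→StairA→StairB→C4→C5→Exit: bottleneck 2, flow now 14. (uses reverse residual edge)
Augment Hall→Lobby→StairA→StairB→C4→C2→Exit: bottleneck 3, flow now 17. (uses reverse residual edge)
No augmenting path remains; maximum flow = 17.
By max-flow min-cut, the minimum cut capacity equals the max flow.
In the residual graph, reachable from Hall: {Hall, Lobby}.
Min-cut edges: Hall→StairB (12), Lobby→StairA (5); capacity 12 + 5 = 17.

17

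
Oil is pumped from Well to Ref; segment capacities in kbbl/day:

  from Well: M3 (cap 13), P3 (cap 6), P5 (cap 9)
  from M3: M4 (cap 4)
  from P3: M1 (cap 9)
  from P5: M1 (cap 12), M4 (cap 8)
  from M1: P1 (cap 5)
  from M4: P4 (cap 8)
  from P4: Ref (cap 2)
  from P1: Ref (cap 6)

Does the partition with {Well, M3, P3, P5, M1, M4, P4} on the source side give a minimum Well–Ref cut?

Given cut capacity: 5 + 2 = 7.
Augment Well→M3→M4→P4→Ref: bottleneck 2, flow now 2.
Augment Well→P3→M1→P1→Ref: bottleneck 5, flow now 7.
No augmenting path remains; maximum flow = 7.
Cut capacity 7 equals the max flow, so it is a minimum cut.

Yes — it is a minimum cut (capacity 7).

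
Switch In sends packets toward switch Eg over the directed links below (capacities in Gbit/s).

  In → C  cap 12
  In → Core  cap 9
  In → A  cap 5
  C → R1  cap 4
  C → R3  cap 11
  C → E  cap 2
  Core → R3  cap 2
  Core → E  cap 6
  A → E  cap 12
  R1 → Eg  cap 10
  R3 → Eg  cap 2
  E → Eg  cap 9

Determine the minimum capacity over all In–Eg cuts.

Augment In→C→R1→Eg: bottleneck 4, flow now 4.
Augment In→C→R3→Eg: bottleneck 2, flow now 6.
Augment In→C→E→Eg: bottleneck 2, flow now 8.
Augment In→Core→E→Eg: bottleneck 6, flow now 14.
Augment In→A→E→Eg: bottleneck 1, flow now 15.
No augmenting path remains; maximum flow = 15.
By max-flow min-cut, the minimum cut capacity equals the max flow.
In the residual graph, reachable from In: {In, C, Core, A, R3, E}.
Min-cut edges: C→R1 (4), R3→Eg (2), E→Eg (9); capacity 4 + 2 + 9 = 15.

15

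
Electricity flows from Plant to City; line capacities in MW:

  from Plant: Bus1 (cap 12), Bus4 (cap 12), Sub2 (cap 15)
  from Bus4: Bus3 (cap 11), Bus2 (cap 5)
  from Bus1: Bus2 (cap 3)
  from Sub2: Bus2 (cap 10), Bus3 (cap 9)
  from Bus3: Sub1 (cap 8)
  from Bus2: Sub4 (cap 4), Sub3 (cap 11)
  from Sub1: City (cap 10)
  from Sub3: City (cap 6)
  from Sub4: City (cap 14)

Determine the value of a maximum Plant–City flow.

Augment Plant→Bus4→Bus3→Sub1→City: bottleneck 8, flow now 8.
Augment Plant→Bus4→Bus2→Sub3→City: bottleneck 4, flow now 12.
Augment Plant→Bus1→Bus2→Sub3→City: bottleneck 2, flow now 14.
Augment Plant→Bus1→Bus2→Sub4→City: bottleneck 1, flow now 15.
Augment Plant→Sub2→Bus2→Sub4→City: bottleneck 3, flow now 18.
No augmenting path remains; maximum flow = 18.
In the residual graph, reachable from Plant: {Plant, Bus4, Bus1, Sub2, Bus3, Bus2, Sub3}.
Min-cut edges: Bus3→Sub1 (8), Bus2→Sub4 (4), Sub3→City (6); capacity 8 + 4 + 6 = 18.
This cut is saturated, so no flow can exceed 18.

18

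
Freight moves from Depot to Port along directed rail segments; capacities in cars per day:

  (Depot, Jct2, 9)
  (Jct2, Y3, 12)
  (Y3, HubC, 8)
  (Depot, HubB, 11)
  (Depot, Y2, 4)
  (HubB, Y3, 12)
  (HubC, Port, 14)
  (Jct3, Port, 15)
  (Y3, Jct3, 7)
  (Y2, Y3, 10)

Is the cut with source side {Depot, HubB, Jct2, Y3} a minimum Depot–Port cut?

No — its capacity is 19, but the minimum cut has capacity 15.

Given cut capacity: 4 + 7 + 8 = 19.
Augment Depot→Y2→Y3→Jct3→Port: bottleneck 4, flow now 4.
Augment Depot→HubB→Y3→Jct3→Port: bottleneck 3, flow now 7.
Augment Depot→HubB→Y3→HubC→Port: bottleneck 8, flow now 15.
No augmenting path remains; maximum flow = 15.
In the residual graph, reachable from Depot: {Depot, Y2, HubB, Jct2, Y3}.
Min-cut edges: Y3→Jct3 (7), Y3→HubC (8); capacity 7 + 8 = 15.
Cut capacity 19 exceeds the max flow 15, so it is not minimum.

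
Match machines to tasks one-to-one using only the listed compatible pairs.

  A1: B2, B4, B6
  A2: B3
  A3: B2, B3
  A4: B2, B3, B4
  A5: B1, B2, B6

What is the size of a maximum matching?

5

Unit-capacity flow: source→left, listed edges, right→sink; max matching = max flow.
Augmenting path A1→B2 (+1); matched 1.
Augmenting path A2→B3 (+1); matched 2.
Augmenting path A4→B4 (+1); matched 3.
Augmenting path A5→B1 (+1); matched 4.
Augmenting path A3→B2→A1→B6 (+1); matched 5.
No augmenting path remains; maximum matching = 5.
König certificate: {A1, A2, A3, A4, A5} is a vertex cover of size 5 (every listed pair touches it), so no matching can be larger.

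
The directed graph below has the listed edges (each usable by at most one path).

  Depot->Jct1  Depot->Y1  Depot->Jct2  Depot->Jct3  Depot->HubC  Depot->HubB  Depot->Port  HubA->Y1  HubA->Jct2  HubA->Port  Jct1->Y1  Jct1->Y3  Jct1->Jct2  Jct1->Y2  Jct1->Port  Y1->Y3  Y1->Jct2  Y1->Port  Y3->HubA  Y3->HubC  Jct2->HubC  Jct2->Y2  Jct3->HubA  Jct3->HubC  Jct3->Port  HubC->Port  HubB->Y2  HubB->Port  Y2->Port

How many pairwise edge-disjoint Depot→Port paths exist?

Assign every edge capacity 1; by Menger, the answer equals the max flow.
Path Depot→Port (+1); total 1.
Path Depot→Jct1→Port (+1); total 2.
Path Depot→Y1→Port (+1); total 3.
Path Depot→Jct3→Port (+1); total 4.
Path Depot→HubC→Port (+1); total 5.
Path Depot→HubB→Port (+1); total 6.
Path Depot→Jct2→Y2→Port (+1); total 7.
No residual Depot→Port path; max flow = 7.
Certifying cut of size 7: {Depot→HubB, Depot→HubC, Depot→Jct1, Depot→Jct2, Depot→Jct3, Depot→Port, Depot→Y1}.

7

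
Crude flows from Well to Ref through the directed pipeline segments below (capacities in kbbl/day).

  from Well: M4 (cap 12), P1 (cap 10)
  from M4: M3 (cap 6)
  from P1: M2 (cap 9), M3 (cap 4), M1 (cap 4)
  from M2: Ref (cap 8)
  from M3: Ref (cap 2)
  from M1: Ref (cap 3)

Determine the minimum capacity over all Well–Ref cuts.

12

Augment Well→M4→M3→Ref: bottleneck 2, flow now 2.
Augment Well→P1→M2→Ref: bottleneck 8, flow now 10.
Augment Well→P1→M1→Ref: bottleneck 2, flow now 12.
No augmenting path remains; maximum flow = 12.
By max-flow min-cut, the minimum cut capacity equals the max flow.
In the residual graph, reachable from Well: {Well, M4, M3}.
Min-cut edges: Well→P1 (10), M3→Ref (2); capacity 10 + 2 = 12.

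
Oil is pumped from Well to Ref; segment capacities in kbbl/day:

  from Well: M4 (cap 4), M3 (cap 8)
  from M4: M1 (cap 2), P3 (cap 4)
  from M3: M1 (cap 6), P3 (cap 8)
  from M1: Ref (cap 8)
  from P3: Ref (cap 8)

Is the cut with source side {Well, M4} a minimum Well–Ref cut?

Given cut capacity: 8 + 2 + 4 = 14.
Augment Well→M4→M1→Ref: bottleneck 2, flow now 2.
Augment Well→M4→P3→Ref: bottleneck 2, flow now 4.
Augment Well→M3→M1→Ref: bottleneck 6, flow now 10.
Augment Well→M3→P3→Ref: bottleneck 2, flow now 12.
No augmenting path remains; maximum flow = 12.
In the residual graph, reachable from Well: {Well}.
Min-cut edges: Well→M4 (4), Well→M3 (8); capacity 4 + 8 = 12.
Cut capacity 14 exceeds the max flow 12, so it is not minimum.

No — its capacity is 14, but the minimum cut has capacity 12.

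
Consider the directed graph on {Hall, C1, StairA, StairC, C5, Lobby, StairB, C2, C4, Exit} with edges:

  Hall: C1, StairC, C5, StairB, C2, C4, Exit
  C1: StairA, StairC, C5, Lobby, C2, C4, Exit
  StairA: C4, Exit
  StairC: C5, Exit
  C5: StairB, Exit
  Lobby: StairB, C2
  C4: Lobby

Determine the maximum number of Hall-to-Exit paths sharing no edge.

Assign every edge capacity 1; by Menger, the answer equals the max flow.
Path Hall→Exit (+1); total 1.
Path Hall→C1→Exit (+1); total 2.
Path Hall→StairC→Exit (+1); total 3.
Path Hall→C5→Exit (+1); total 4.
No residual Hall→Exit path; max flow = 4.
Certifying cut of size 4: {Hall→C1, Hall→C5, Hall→Exit, Hall→StairC}.

4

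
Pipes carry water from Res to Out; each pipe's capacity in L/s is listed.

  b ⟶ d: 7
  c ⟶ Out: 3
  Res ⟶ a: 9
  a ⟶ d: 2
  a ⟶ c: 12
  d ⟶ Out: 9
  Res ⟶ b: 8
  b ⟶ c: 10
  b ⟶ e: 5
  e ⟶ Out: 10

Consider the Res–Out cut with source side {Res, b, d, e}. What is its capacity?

Edges leaving {Res, b, d, e}: Res→a (9), b→c (10), d→Out (9), e→Out (10).
Cut capacity = 9 + 10 + 9 + 10 = 38.

38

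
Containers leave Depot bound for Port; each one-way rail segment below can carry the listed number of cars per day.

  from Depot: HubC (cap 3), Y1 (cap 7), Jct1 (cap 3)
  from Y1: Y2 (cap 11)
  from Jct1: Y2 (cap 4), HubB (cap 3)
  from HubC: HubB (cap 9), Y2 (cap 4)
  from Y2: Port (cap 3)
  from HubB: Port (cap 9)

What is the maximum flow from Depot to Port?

9

Augment Depot→Y1→Y2→Port: bottleneck 3, flow now 3.
Augment Depot→Jct1→HubB→Port: bottleneck 3, flow now 6.
Augment Depot→HubC→HubB→Port: bottleneck 3, flow now 9.
No augmenting path remains; maximum flow = 9.
In the residual graph, reachable from Depot: {Depot, Y1, Y2}.
Min-cut edges: Depot→Jct1 (3), Depot→HubC (3), Y2→Port (3); capacity 3 + 3 + 3 = 9.
This cut is saturated, so no flow can exceed 9.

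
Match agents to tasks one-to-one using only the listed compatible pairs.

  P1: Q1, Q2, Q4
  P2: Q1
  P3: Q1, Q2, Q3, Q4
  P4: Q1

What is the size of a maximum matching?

3

Unit-capacity flow: source→left, listed edges, right→sink; max matching = max flow.
Augmenting path P1→Q1 (+1); matched 1.
Augmenting path P3→Q2 (+1); matched 2.
Augmenting path P2→Q1→P1→Q4 (+1); matched 3.
No augmenting path remains; maximum matching = 3.
König certificate: {P1, P3, Q1} is a vertex cover of size 3 (every listed pair touches it), so no matching can be larger.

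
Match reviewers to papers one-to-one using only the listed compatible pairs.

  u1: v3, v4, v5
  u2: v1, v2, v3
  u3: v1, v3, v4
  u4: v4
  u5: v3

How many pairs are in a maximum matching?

Unit-capacity flow: source→left, listed edges, right→sink; max matching = max flow.
Augmenting path u1→v3 (+1); matched 1.
Augmenting path u2→v1 (+1); matched 2.
Augmenting path u3→v4 (+1); matched 3.
Augmenting path u5→v3→u1→v5 (+1); matched 4.
Augmenting path u4→v4→u3→v1→u2→v2 (+1); matched 5.
No augmenting path remains; maximum matching = 5.
König certificate: {u1, u2, u3, u4, u5} is a vertex cover of size 5 (every listed pair touches it), so no matching can be larger.

5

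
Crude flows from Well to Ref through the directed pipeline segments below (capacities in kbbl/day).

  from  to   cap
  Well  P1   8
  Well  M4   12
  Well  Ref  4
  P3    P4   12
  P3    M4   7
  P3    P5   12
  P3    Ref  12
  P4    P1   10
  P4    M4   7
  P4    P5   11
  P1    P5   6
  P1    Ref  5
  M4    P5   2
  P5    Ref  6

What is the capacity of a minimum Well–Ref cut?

Augment Well→Ref: bottleneck 4, flow now 4.
Augment Well→P1→Ref: bottleneck 5, flow now 9.
Augment Well→P1→P5→Ref: bottleneck 3, flow now 12.
Augment Well→M4→P5→Ref: bottleneck 2, flow now 14.
No augmenting path remains; maximum flow = 14.
By max-flow min-cut, the minimum cut capacity equals the max flow.
In the residual graph, reachable from Well: {Well, M4}.
Min-cut edges: Well→P1 (8), Well→Ref (4), M4→P5 (2); capacity 8 + 4 + 2 = 14.

14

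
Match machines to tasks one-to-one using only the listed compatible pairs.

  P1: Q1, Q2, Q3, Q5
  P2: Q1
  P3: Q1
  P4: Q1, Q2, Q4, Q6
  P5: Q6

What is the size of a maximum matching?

4

Unit-capacity flow: source→left, listed edges, right→sink; max matching = max flow.
Augmenting path P1→Q1 (+1); matched 1.
Augmenting path P4→Q2 (+1); matched 2.
Augmenting path P5→Q6 (+1); matched 3.
Augmenting path P2→Q1→P1→Q3 (+1); matched 4.
No augmenting path remains; maximum matching = 4.
König certificate: {P1, P4, P5, Q1} is a vertex cover of size 4 (every listed pair touches it), so no matching can be larger.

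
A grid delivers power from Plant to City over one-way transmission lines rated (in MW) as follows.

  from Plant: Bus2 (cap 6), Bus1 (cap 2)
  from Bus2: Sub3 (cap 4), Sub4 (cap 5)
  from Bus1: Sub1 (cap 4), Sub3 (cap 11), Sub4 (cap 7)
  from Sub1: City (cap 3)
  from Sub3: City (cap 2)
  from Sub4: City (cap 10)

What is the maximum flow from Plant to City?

8

Augment Plant→Bus2→Sub3→City: bottleneck 2, flow now 2.
Augment Plant→Bus2→Sub4→City: bottleneck 4, flow now 6.
Augment Plant→Bus1→Sub1→City: bottleneck 2, flow now 8.
No augmenting path remains; maximum flow = 8.
In the residual graph, reachable from Plant: {Plant}.
Min-cut edges: Plant→Bus2 (6), Plant→Bus1 (2); capacity 6 + 2 = 8.
This cut is saturated, so no flow can exceed 8.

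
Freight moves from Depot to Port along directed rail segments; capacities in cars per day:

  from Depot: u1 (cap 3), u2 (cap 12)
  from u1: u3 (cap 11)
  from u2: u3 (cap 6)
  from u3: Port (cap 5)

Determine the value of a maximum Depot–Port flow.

Augment Depot→u1→u3→Port: bottleneck 3, flow now 3.
Augment Depot→u2→u3→Port: bottleneck 2, flow now 5.
No augmenting path remains; maximum flow = 5.
In the residual graph, reachable from Depot: {Depot, u1, u2, u3}.
Min-cut edges: u3→Port (5); capacity 5 = 5.
This cut is saturated, so no flow can exceed 5.

5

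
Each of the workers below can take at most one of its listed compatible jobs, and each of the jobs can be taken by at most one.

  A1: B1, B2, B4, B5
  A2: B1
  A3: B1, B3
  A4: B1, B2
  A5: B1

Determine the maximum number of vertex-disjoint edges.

4

Unit-capacity flow: source→left, listed edges, right→sink; max matching = max flow.
Augmenting path A1→B1 (+1); matched 1.
Augmenting path A3→B3 (+1); matched 2.
Augmenting path A4→B2 (+1); matched 3.
Augmenting path A2→B1→A1→B4 (+1); matched 4.
No augmenting path remains; maximum matching = 4.
König certificate: {A1, A3, A4, B1} is a vertex cover of size 4 (every listed pair touches it), so no matching can be larger.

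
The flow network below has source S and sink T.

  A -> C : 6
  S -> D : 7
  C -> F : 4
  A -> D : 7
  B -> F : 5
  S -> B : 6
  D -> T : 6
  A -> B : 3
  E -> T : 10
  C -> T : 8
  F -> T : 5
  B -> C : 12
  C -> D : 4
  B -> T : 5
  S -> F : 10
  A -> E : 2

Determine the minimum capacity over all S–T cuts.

Augment S→B→T: bottleneck 5, flow now 5.
Augment S→D→T: bottleneck 6, flow now 11.
Augment S→F→T: bottleneck 5, flow now 16.
Augment S→B→C→T: bottleneck 1, flow now 17.
No augmenting path remains; maximum flow = 17.
By max-flow min-cut, the minimum cut capacity equals the max flow.
In the residual graph, reachable from S: {S, D, F}.
Min-cut edges: S→B (6), D→T (6), F→T (5); capacity 6 + 6 + 5 = 17.

17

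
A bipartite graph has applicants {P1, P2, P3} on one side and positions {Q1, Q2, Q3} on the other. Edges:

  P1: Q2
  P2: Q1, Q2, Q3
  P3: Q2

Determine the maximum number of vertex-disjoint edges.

Unit-capacity flow: source→left, listed edges, right→sink; max matching = max flow.
Augmenting path P1→Q2 (+1); matched 1.
Augmenting path P2→Q1 (+1); matched 2.
No augmenting path remains; maximum matching = 2.
König certificate: {P2, Q2} is a vertex cover of size 2 (every listed pair touches it), so no matching can be larger.

2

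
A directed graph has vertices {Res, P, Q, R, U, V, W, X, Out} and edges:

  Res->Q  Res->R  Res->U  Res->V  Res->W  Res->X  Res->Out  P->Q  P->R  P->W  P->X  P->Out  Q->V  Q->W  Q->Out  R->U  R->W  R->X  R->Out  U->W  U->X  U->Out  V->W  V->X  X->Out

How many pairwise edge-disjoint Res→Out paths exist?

5

Assign every edge capacity 1; by Menger, the answer equals the max flow.
Path Res→Out (+1); total 1.
Path Res→Q→Out (+1); total 2.
Path Res→R→Out (+1); total 3.
Path Res→U→Out (+1); total 4.
Path Res→X→Out (+1); total 5.
No residual Res→Out path; max flow = 5.
Certifying cut of size 5: {Res→Out, Res→Q, Res→R, Res→U, X→Out}.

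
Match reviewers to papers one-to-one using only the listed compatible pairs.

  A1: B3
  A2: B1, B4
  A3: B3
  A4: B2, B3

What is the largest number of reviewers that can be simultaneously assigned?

Unit-capacity flow: source→left, listed edges, right→sink; max matching = max flow.
Augmenting path A1→B3 (+1); matched 1.
Augmenting path A2→B1 (+1); matched 2.
Augmenting path A4→B2 (+1); matched 3.
No augmenting path remains; maximum matching = 3.
König certificate: {A2, A4, B3} is a vertex cover of size 3 (every listed pair touches it), so no matching can be larger.

3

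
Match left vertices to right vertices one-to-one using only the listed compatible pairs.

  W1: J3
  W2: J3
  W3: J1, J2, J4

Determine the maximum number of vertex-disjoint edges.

Unit-capacity flow: source→left, listed edges, right→sink; max matching = max flow.
Augmenting path W1→J3 (+1); matched 1.
Augmenting path W3→J1 (+1); matched 2.
No augmenting path remains; maximum matching = 2.
König certificate: {W3, J3} is a vertex cover of size 2 (every listed pair touches it), so no matching can be larger.

2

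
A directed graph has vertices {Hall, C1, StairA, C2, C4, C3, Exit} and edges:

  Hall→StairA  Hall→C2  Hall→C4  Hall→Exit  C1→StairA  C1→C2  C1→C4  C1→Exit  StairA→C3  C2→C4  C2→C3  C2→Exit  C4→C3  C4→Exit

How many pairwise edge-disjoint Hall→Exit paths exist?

3

Assign every edge capacity 1; by Menger, the answer equals the max flow.
Path Hall→Exit (+1); total 1.
Path Hall→C2→Exit (+1); total 2.
Path Hall→C4→Exit (+1); total 3.
No residual Hall→Exit path; max flow = 3.
Certifying cut of size 3: {Hall→C2, Hall→C4, Hall→Exit}.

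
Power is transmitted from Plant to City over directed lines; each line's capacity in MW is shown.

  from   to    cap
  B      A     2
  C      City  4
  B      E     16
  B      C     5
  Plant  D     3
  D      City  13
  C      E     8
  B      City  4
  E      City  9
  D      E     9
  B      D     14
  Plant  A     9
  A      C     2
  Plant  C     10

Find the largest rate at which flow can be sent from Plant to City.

15

Augment Plant→C→City: bottleneck 4, flow now 4.
Augment Plant→D→City: bottleneck 3, flow now 7.
Augment Plant→C→E→City: bottleneck 6, flow now 13.
Augment Plant→A→C→E→City: bottleneck 2, flow now 15.
No augmenting path remains; maximum flow = 15.
In the residual graph, reachable from Plant: {Plant, A}.
Min-cut edges: Plant→C (10), Plant→D (3), A→C (2); capacity 10 + 3 + 2 = 15.
This cut is saturated, so no flow can exceed 15.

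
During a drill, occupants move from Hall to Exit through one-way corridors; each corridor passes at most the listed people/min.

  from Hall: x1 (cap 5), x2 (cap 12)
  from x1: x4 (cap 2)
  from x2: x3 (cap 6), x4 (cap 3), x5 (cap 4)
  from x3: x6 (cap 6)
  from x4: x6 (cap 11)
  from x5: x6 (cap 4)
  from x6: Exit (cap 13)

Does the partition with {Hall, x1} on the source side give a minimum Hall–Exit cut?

No — its capacity is 14, but the minimum cut has capacity 13.

Given cut capacity: 12 + 2 = 14.
Augment Hall→x1→x4→x6→Exit: bottleneck 2, flow now 2.
Augment Hall→x2→x3→x6→Exit: bottleneck 6, flow now 8.
Augment Hall→x2→x4→x6→Exit: bottleneck 3, flow now 11.
Augment Hall→x2→x5→x6→Exit: bottleneck 2, flow now 13.
No augmenting path remains; maximum flow = 13.
In the residual graph, reachable from Hall: {Hall, x1, x2, x3, x4, x5, x6}.
Min-cut edges: x6→Exit (13); capacity 13 = 13.
Cut capacity 14 exceeds the max flow 13, so it is not minimum.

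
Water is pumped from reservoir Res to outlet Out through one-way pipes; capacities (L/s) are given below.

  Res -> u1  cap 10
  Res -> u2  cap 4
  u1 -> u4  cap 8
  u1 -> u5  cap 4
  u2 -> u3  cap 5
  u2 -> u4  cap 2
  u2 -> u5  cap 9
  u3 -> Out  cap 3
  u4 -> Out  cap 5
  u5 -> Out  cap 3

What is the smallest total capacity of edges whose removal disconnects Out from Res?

11

Augment Res→u1→u4→Out: bottleneck 5, flow now 5.
Augment Res→u1→u5→Out: bottleneck 3, flow now 8.
Augment Res→u2→u3→Out: bottleneck 3, flow now 11.
No augmenting path remains; maximum flow = 11.
By max-flow min-cut, the minimum cut capacity equals the max flow.
In the residual graph, reachable from Res: {Res, u1, u2, u3, u4, u5}.
Min-cut edges: u3→Out (3), u4→Out (5), u5→Out (3); capacity 3 + 5 + 3 = 11.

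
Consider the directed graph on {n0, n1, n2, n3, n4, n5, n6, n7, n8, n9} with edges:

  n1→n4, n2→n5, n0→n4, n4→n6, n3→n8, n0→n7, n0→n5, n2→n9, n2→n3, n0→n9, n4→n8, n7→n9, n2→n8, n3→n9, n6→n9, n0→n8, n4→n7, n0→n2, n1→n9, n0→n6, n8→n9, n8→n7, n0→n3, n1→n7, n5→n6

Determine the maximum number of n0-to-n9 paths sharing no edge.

Assign every edge capacity 1; by Menger, the answer equals the max flow.
Path n0→n9 (+1); total 1.
Path n0→n2→n9 (+1); total 2.
Path n0→n3→n9 (+1); total 3.
Path n0→n6→n9 (+1); total 4.
Path n0→n7→n9 (+1); total 5.
Path n0→n8→n9 (+1); total 6.
No residual n0→n9 path; max flow = 6.
Certifying cut of size 6: {n0→n2, n0→n3, n0→n9, n6→n9, n7→n9, n8→n9}.

6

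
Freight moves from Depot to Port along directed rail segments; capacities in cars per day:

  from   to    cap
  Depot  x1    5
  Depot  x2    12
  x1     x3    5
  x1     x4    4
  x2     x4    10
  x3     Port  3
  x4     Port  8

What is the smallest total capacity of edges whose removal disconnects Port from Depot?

11

Augment Depot→x1→x3→Port: bottleneck 3, flow now 3.
Augment Depot→x1→x4→Port: bottleneck 2, flow now 5.
Augment Depot→x2→x4→Port: bottleneck 6, flow now 11.
No augmenting path remains; maximum flow = 11.
By max-flow min-cut, the minimum cut capacity equals the max flow.
In the residual graph, reachable from Depot: {Depot, x1, x2, x3, x4}.
Min-cut edges: x3→Port (3), x4→Port (8); capacity 3 + 8 = 11.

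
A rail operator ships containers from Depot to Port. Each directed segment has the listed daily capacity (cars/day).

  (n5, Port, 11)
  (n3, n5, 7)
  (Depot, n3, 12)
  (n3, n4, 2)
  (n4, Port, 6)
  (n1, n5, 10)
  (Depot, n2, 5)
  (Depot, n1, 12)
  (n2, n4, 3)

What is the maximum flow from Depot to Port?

16

Augment Depot→n1→n5→Port: bottleneck 10, flow now 10.
Augment Depot→n2→n4→Port: bottleneck 3, flow now 13.
Augment Depot→n3→n4→Port: bottleneck 2, flow now 15.
Augment Depot→n3→n5→Port: bottleneck 1, flow now 16.
No augmenting path remains; maximum flow = 16.
In the residual graph, reachable from Depot: {Depot, n1, n2, n3, n5}.
Min-cut edges: n2→n4 (3), n3→n4 (2), n5→Port (11); capacity 3 + 2 + 11 = 16.
This cut is saturated, so no flow can exceed 16.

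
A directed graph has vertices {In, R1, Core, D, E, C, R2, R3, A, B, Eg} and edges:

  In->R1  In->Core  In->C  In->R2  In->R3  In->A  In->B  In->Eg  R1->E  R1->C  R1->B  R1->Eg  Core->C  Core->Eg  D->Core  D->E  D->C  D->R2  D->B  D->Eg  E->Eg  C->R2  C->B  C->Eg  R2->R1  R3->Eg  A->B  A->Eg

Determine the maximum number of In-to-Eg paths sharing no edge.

Assign every edge capacity 1; by Menger, the answer equals the max flow.
Path In→Eg (+1); total 1.
Path In→R1→Eg (+1); total 2.
Path In→Core→Eg (+1); total 3.
Path In→C→Eg (+1); total 4.
Path In→R3→Eg (+1); total 5.
Path In→A→Eg (+1); total 6.
Path In→R2→R1→E→Eg (+1); total 7.
No residual In→Eg path; max flow = 7.
Certifying cut of size 7: {In→A, In→C, In→Core, In→Eg, In→R1, In→R2, In→R3}.

7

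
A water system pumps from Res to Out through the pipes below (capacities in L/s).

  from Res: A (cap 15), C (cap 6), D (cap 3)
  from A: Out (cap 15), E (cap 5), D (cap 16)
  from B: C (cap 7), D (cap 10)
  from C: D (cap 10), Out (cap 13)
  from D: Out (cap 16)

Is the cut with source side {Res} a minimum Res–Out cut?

Yes — it is a minimum cut (capacity 24).

Given cut capacity: 15 + 6 + 3 = 24.
Augment Res→A→Out: bottleneck 15, flow now 15.
Augment Res→C→Out: bottleneck 6, flow now 21.
Augment Res→D→Out: bottleneck 3, flow now 24.
No augmenting path remains; maximum flow = 24.
Cut capacity 24 equals the max flow, so it is a minimum cut.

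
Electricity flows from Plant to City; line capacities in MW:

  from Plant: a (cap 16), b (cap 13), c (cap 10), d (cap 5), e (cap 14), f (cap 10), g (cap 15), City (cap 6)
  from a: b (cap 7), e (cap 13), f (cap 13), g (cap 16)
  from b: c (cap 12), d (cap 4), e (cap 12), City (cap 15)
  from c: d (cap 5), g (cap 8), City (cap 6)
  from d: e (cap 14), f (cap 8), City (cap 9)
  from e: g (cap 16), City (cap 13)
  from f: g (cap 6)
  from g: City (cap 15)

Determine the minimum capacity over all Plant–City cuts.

Augment Plant→City: bottleneck 6, flow now 6.
Augment Plant→b→City: bottleneck 13, flow now 19.
Augment Plant→c→City: bottleneck 6, flow now 25.
Augment Plant→d→City: bottleneck 5, flow now 30.
Augment Plant→e→City: bottleneck 13, flow now 43.
Augment Plant→g→City: bottleneck 15, flow now 58.
Augment Plant→a→b→City: bottleneck 2, flow now 60.
Augment Plant→c→d→City: bottleneck 4, flow now 64.
No augmenting path remains; maximum flow = 64.
By max-flow min-cut, the minimum cut capacity equals the max flow.
In the residual graph, reachable from Plant: {Plant, a, b, c, d, e, f, g}.
Min-cut edges: Plant→City (6), b→City (15), c→City (6), d→City (9), e→City (13), g→City (15); capacity 6 + 15 + 6 + 9 + 13 + 15 = 64.

64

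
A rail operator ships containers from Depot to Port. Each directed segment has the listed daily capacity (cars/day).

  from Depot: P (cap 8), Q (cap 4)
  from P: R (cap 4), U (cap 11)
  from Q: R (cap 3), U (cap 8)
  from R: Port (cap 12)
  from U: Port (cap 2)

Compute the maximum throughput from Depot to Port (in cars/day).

Augment Depot→P→R→Port: bottleneck 4, flow now 4.
Augment Depot→P→U→Port: bottleneck 2, flow now 6.
Augment Depot→Q→R→Port: bottleneck 3, flow now 9.
No augmenting path remains; maximum flow = 9.
In the residual graph, reachable from Depot: {Depot, P, Q, U}.
Min-cut edges: P→R (4), Q→R (3), U→Port (2); capacity 4 + 3 + 2 = 9.
This cut is saturated, so no flow can exceed 9.

9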